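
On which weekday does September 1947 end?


September 1947 has 30 days
Anchor: Jan 1, 1947. With p = 1947 - 1 = 1946: (p + p//4 - p//100 + p//400) mod 7 = (1946 + 486 - 19 + 4) mod 7 = 2417 mod 7 = 2 -> Wednesday (Mon=0 ... Sun=6)
Days before September (Jan-Aug): 243; September 1 index = (2 + 243) mod 7 = 0 -> Monday
Last day offset: 30 - 1 = 29 days
Weekday index = (0 + 29) mod 7 = 1

Tuesday, September 30


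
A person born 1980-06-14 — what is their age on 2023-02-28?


Birth: 1980-06-14
Reference: 2023-02-28
Year difference: 2023 - 1980 = 43
Birthday not yet reached in 2023, subtract 1

42 years old


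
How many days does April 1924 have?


April 1924

30 days


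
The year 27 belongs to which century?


Century = (year - 1) // 100 + 1
= (27 - 1) // 100 + 1
= 26 // 100 + 1
= 0 + 1

1st century


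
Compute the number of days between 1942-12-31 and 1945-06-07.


From 1942-12-31 to 1945-06-07
1942-12-31: days before December = 31 + 28 + 31 + 30 + 31 + 30 + 31 + 31 + 30 + 31 + 30 = 334 (1942 is not a leap year); day of year = 334 + 31 = 365
1945-06-07: days before June = 31 + 28 + 31 + 30 + 31 = 151 (1945 is not a leap year); day of year = 151 + 7 = 158
Rest of 1942: 365 - 365 = 0
Full years 1943 (365), 1944 (366): 731
Total = 0 + 731 + 158 = 889

889 days


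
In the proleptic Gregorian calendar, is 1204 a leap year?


Gregorian leap year rule: divisible by 4, but not by 100, unless also by 400.
1204 is divisible by 4 but not 100 -> leap year

Yes


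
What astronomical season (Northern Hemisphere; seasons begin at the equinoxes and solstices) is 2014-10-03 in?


Date: October 3
Astronomical Autumn (approx.; exact equinox/solstice day varies by year): September 22 to December 20
October 3 falls within the Autumn window

Autumn


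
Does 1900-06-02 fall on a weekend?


Anchor: Jan 1, 1900. With p = 1900 - 1 = 1899: (p + p//4 - p//100 + p//400) mod 7 = (1899 + 474 - 18 + 4) mod 7 = 2359 mod 7 = 0 -> Monday (Mon=0 ... Sun=6)
Day of year: 153; offset = 152
Weekday index = (0 + 152) mod 7 = 5 -> Saturday
Weekend days: Saturday, Sunday

Yes


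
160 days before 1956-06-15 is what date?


Start: 1956-06-15, subtract 160 days
Back 15 days from June 15 reaches May 31, 1956 -> 145 left
May 1956 has 31 days -> back to April 30, 1956 -> 114 left
April 1956 has 30 days -> back to March 31, 1956 -> 84 left
March 1956 has 31 days -> back to February 29, 1956 -> 53 left
February 1956 has 29 days -> back to January 31, 1956 -> 24 left
January 1956: 31 - 24 = 7 -> lands on January 7

Result: 1956-01-07


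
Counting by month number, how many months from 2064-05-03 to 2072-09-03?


From May 2064 to September 2072
8 years * 12 = 96 months, plus 4 months = 100

100 months


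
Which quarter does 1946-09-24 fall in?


Month: September (month 9)
Q1: Jan-Mar, Q2: Apr-Jun, Q3: Jul-Sep, Q4: Oct-Dec

Q3


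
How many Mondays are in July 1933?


July 1933 has 31 days
Anchor: Jan 1, 1933. With p = 1933 - 1 = 1932: (p + p//4 - p//100 + p//400) mod 7 = (1932 + 483 - 19 + 4) mod 7 = 2400 mod 7 = 6 -> Sunday (Mon=0 ... Sun=6)
Days before July (Jan-Jun): 181; July 1 index = (6 + 181) mod 7 = 5 -> Saturday
First Monday is July 3
Mondays: 3, 10, 17, 24, 31

5 Mondays


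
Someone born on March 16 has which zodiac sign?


Date: March 16
Conventional tropical zodiac dates: Pisces from February 19 onward; Aries starts March 21
March 16 falls within the Pisces range

Pisces


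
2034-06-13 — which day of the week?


Date: June 13, 2034
Anchor: Jan 1, 2034. With p = 2034 - 1 = 2033: (p + p//4 - p//100 + p//400) mod 7 = (2033 + 508 - 20 + 5) mod 7 = 2526 mod 7 = 6 -> Sunday (Mon=0 ... Sun=6)
Days before June (Jan-May): 151; offset = 151 + 13 - 1 = 163
Weekday index = (6 + 163) mod 7 = 1

Day of the week: Tuesday


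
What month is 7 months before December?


December is month 12
12 - 7 = 5

May


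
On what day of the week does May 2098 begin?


Target: May 1, 2098
Anchor: Jan 1, 2098. With p = 2098 - 1 = 2097: (p + p//4 - p//100 + p//400) mod 7 = (2097 + 524 - 20 + 5) mod 7 = 2606 mod 7 = 2 -> Wednesday (Mon=0 ... Sun=6)
Days before May (Jan-Apr): 120 days
Weekday index = (2 + 120) mod 7 = 3

Thursday


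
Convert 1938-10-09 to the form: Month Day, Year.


ISO 1938-10-09 parses as year=1938, month=10, day=09
Month 10 -> October

October 9, 1938


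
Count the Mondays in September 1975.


September 1975 has 30 days
Anchor: Jan 1, 1975. With p = 1975 - 1 = 1974: (p + p//4 - p//100 + p//400) mod 7 = (1974 + 493 - 19 + 4) mod 7 = 2452 mod 7 = 2 -> Wednesday (Mon=0 ... Sun=6)
Days before September (Jan-Aug): 243; September 1 index = (2 + 243) mod 7 = 0 -> Monday
First Monday is September 1
Mondays: 1, 8, 15, 22, 29

5 Mondays


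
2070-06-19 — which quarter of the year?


Month: June (month 6)
Q1: Jan-Mar, Q2: Apr-Jun, Q3: Jul-Sep, Q4: Oct-Dec

Q2


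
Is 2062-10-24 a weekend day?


Anchor: Jan 1, 2062. With p = 2062 - 1 = 2061: (p + p//4 - p//100 + p//400) mod 7 = (2061 + 515 - 20 + 5) mod 7 = 2561 mod 7 = 6 -> Sunday (Mon=0 ... Sun=6)
Day of year: 297; offset = 296
Weekday index = (6 + 296) mod 7 = 1 -> Tuesday
Weekend days: Saturday, Sunday

No


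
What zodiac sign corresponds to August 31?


Date: August 31
Conventional tropical zodiac dates: Virgo from August 23 onward; Libra starts September 23
August 31 falls within the Virgo range

Virgo


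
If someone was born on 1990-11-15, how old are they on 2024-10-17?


Birth: 1990-11-15
Reference: 2024-10-17
Year difference: 2024 - 1990 = 34
Birthday not yet reached in 2024, subtract 1

33 years old


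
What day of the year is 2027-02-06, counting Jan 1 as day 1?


Date: February 6, 2027
Days in months 1 through 1: 31
Plus 6 days in February

Day of year: 37


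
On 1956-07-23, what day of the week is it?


Date: July 23, 1956
Anchor: Jan 1, 1956. With p = 1956 - 1 = 1955: (p + p//4 - p//100 + p//400) mod 7 = (1955 + 488 - 19 + 4) mod 7 = 2428 mod 7 = 6 -> Sunday (Mon=0 ... Sun=6)
Days before July (Jan-Jun): 182; offset = 182 + 23 - 1 = 204
Weekday index = (6 + 204) mod 7 = 0

Day of the week: Monday


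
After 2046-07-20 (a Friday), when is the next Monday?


Current: Friday
Target: Monday
Days ahead: 3

Next Monday: 2046-07-23


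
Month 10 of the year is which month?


Month 10 of 12

October


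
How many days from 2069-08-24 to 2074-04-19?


From 2069-08-24 to 2074-04-19
2069-08-24: days before August = 31 + 28 + 31 + 30 + 31 + 30 + 31 = 212 (2069 is not a leap year); day of year = 212 + 24 = 236
2074-04-19: days before April = 31 + 28 + 31 = 90 (2074 is not a leap year); day of year = 90 + 19 = 109
Rest of 2069: 365 - 236 = 129
Full years 2070 (365), 2071 (365), 2072 (366), 2073 (365): 1461
Total = 129 + 1461 + 109 = 1699

1699 days


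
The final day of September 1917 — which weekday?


September 1917 has 30 days
Anchor: Jan 1, 1917. With p = 1917 - 1 = 1916: (p + p//4 - p//100 + p//400) mod 7 = (1916 + 479 - 19 + 4) mod 7 = 2380 mod 7 = 0 -> Monday (Mon=0 ... Sun=6)
Days before September (Jan-Aug): 243; September 1 index = (0 + 243) mod 7 = 5 -> Saturday
Last day offset: 30 - 1 = 29 days
Weekday index = (5 + 29) mod 7 = 6

Sunday, September 30


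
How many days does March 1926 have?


March 1926

31 days


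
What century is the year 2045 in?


Century = (year - 1) // 100 + 1
= (2045 - 1) // 100 + 1
= 2044 // 100 + 1
= 20 + 1

21st century


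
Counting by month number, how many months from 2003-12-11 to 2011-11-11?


From December 2003 to November 2011
8 years * 12 = 96 months, minus 1 month = 95

95 months


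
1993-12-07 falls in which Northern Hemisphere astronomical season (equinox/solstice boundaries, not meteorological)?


Date: December 7
Astronomical Autumn (approx.; exact equinox/solstice day varies by year): September 22 to December 20
December 7 falls within the Autumn window

Autumn


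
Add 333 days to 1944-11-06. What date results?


Start: 1944-11-06, add 333 days
November 1944 has 30 days: 30 - 6 = 24 days to November 30 -> 309 left
December 1944 has 31 days -> 278 left
January 1945 has 31 days -> 247 left
February 1945 has 28 days -> 219 left
March 1945 has 31 days -> 188 left
April 1945 has 30 days -> 158 left
May 1945 has 31 days -> 127 left
June 1945 has 30 days -> 97 left
July 1945 has 31 days -> 66 left
August 1945 has 31 days -> 35 left
September 1945 has 30 days -> 5 left
October 1945: 5 <= 31 -> lands on October 5

Result: 1945-10-05


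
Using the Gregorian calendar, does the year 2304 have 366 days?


Gregorian leap year rule: divisible by 4, but not by 100, unless also by 400.
2304 is divisible by 4 but not 100 -> leap year

Yes


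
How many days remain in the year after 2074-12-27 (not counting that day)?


Day of year: 361 of 365
Remaining = 365 - 361

4 days


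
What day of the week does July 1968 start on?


Target: July 1, 1968
Anchor: Jan 1, 1968. With p = 1968 - 1 = 1967: (p + p//4 - p//100 + p//400) mod 7 = (1967 + 491 - 19 + 4) mod 7 = 2443 mod 7 = 0 -> Monday (Mon=0 ... Sun=6)
Days before July (Jan-Jun): 182 days
Weekday index = (0 + 182) mod 7 = 0

Monday


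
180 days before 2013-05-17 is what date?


Start: 2013-05-17, subtract 180 days
Back 17 days from May 17 reaches April 30, 2013 -> 163 left
April 2013 has 30 days -> back to March 31, 2013 -> 133 left
March 2013 has 31 days -> back to February 28, 2013 -> 102 left
February 2013 has 28 days -> back to January 31, 2013 -> 74 left
January 2013 has 31 days -> back to December 31, 2012 -> 43 left
December 2012 has 31 days -> back to November 30, 2012 -> 12 left
November 2012: 30 - 12 = 18 -> lands on November 18

Result: 2012-11-18


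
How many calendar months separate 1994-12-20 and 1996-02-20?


From December 1994 to February 1996
2 years * 12 = 24 months, minus 10 months = 14

14 months


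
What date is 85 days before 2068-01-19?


Start: 2068-01-19, subtract 85 days
Back 19 days from January 19 reaches December 31, 2067 -> 66 left
December 2067 has 31 days -> back to November 30, 2067 -> 35 left
November 2067 has 30 days -> back to October 31, 2067 -> 5 left
October 2067: 31 - 5 = 26 -> lands on October 26

Result: 2067-10-26


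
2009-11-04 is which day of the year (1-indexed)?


Date: November 4, 2009
Days in months 1 through 10: 304
Plus 4 days in November

Day of year: 308


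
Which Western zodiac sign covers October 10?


Date: October 10
Conventional tropical zodiac dates: Libra from September 23 onward; Scorpio starts October 23
October 10 falls within the Libra range

Libra


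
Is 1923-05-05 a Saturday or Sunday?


Anchor: Jan 1, 1923. With p = 1923 - 1 = 1922: (p + p//4 - p//100 + p//400) mod 7 = (1922 + 480 - 19 + 4) mod 7 = 2387 mod 7 = 0 -> Monday (Mon=0 ... Sun=6)
Day of year: 125; offset = 124
Weekday index = (0 + 124) mod 7 = 5 -> Saturday
Weekend days: Saturday, Sunday

Yes


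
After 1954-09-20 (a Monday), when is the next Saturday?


Current: Monday
Target: Saturday
Days ahead: 5

Next Saturday: 1954-09-25


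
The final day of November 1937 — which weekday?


November 1937 has 30 days
Anchor: Jan 1, 1937. With p = 1937 - 1 = 1936: (p + p//4 - p//100 + p//400) mod 7 = (1936 + 484 - 19 + 4) mod 7 = 2405 mod 7 = 4 -> Friday (Mon=0 ... Sun=6)
Days before November (Jan-Oct): 304; November 1 index = (4 + 304) mod 7 = 0 -> Monday
Last day offset: 30 - 1 = 29 days
Weekday index = (0 + 29) mod 7 = 1

Tuesday, November 30


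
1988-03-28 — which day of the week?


Date: March 28, 1988
Anchor: Jan 1, 1988. With p = 1988 - 1 = 1987: (p + p//4 - p//100 + p//400) mod 7 = (1987 + 496 - 19 + 4) mod 7 = 2468 mod 7 = 4 -> Friday (Mon=0 ... Sun=6)
Days before March (Jan-Feb): 60; offset = 60 + 28 - 1 = 87
Weekday index = (4 + 87) mod 7 = 0

Day of the week: Monday


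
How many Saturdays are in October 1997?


October 1997 has 31 days
Anchor: Jan 1, 1997. With p = 1997 - 1 = 1996: (p + p//4 - p//100 + p//400) mod 7 = (1996 + 499 - 19 + 4) mod 7 = 2480 mod 7 = 2 -> Wednesday (Mon=0 ... Sun=6)
Days before October (Jan-Sep): 273; October 1 index = (2 + 273) mod 7 = 2 -> Wednesday
First Saturday is October 4
Saturdays: 4, 11, 18, 25

4 Saturdays


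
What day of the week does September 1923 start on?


Target: September 1, 1923
Anchor: Jan 1, 1923. With p = 1923 - 1 = 1922: (p + p//4 - p//100 + p//400) mod 7 = (1922 + 480 - 19 + 4) mod 7 = 2387 mod 7 = 0 -> Monday (Mon=0 ... Sun=6)
Days before September (Jan-Aug): 243 days
Weekday index = (0 + 243) mod 7 = 5

Saturday


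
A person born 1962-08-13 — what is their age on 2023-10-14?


Birth: 1962-08-13
Reference: 2023-10-14
Year difference: 2023 - 1962 = 61

61 years old


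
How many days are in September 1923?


September 1923

30 days


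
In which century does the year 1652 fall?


Century = (year - 1) // 100 + 1
= (1652 - 1) // 100 + 1
= 1651 // 100 + 1
= 16 + 1

17th century


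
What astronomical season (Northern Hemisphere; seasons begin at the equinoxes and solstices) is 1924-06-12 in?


Date: June 12
Astronomical Spring (approx.; exact equinox/solstice day varies by year): March 20 to June 20
June 12 falls within the Spring window

Spring


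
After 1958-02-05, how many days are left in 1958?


Day of year: 36 of 365
Remaining = 365 - 36

329 days


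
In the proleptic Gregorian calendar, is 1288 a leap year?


Gregorian leap year rule: divisible by 4, but not by 100, unless also by 400.
1288 is divisible by 4 but not 100 -> leap year

Yes


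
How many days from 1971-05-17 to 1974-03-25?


From 1971-05-17 to 1974-03-25
1971-05-17: days before May = 31 + 28 + 31 + 30 = 120 (1971 is not a leap year); day of year = 120 + 17 = 137
1974-03-25: days before March = 31 + 28 = 59 (1974 is not a leap year); day of year = 59 + 25 = 84
Rest of 1971: 365 - 137 = 228
Full years 1972 (366), 1973 (365): 731
Total = 228 + 731 + 84 = 1043

1043 days


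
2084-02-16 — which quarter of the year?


Month: February (month 2)
Q1: Jan-Mar, Q2: Apr-Jun, Q3: Jul-Sep, Q4: Oct-Dec

Q1


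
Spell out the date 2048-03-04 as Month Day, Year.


ISO 2048-03-04 parses as year=2048, month=03, day=04
Month 3 -> March

March 4, 2048


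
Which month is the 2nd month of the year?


Month 2 of 12

February


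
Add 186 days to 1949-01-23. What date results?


Start: 1949-01-23, add 186 days
January 1949 has 31 days: 31 - 23 = 8 days to January 31 -> 178 left
February 1949 has 28 days -> 150 left
March 1949 has 31 days -> 119 left
April 1949 has 30 days -> 89 left
May 1949 has 31 days -> 58 left
June 1949 has 30 days -> 28 left
July 1949: 28 <= 31 -> lands on July 28

Result: 1949-07-28


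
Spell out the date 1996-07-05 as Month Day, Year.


ISO 1996-07-05 parses as year=1996, month=07, day=05
Month 7 -> July

July 5, 1996


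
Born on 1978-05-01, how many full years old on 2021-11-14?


Birth: 1978-05-01
Reference: 2021-11-14
Year difference: 2021 - 1978 = 43

43 years old


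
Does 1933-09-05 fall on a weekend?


Anchor: Jan 1, 1933. With p = 1933 - 1 = 1932: (p + p//4 - p//100 + p//400) mod 7 = (1932 + 483 - 19 + 4) mod 7 = 2400 mod 7 = 6 -> Sunday (Mon=0 ... Sun=6)
Day of year: 248; offset = 247
Weekday index = (6 + 247) mod 7 = 1 -> Tuesday
Weekend days: Saturday, Sunday

No


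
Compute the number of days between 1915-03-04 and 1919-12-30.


From 1915-03-04 to 1919-12-30
1915-03-04: days before March = 31 + 28 = 59 (1915 is not a leap year); day of year = 59 + 4 = 63
1919-12-30: days before December = 31 + 28 + 31 + 30 + 31 + 30 + 31 + 31 + 30 + 31 + 30 = 334 (1919 is not a leap year); day of year = 334 + 30 = 364
Rest of 1915: 365 - 63 = 302
Full years 1916 (366), 1917 (365), 1918 (365): 1096
Total = 302 + 1096 + 364 = 1762

1762 days


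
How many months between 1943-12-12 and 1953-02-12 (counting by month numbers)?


From December 1943 to February 1953
10 years * 12 = 120 months, minus 10 months = 110

110 months


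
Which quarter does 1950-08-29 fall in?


Month: August (month 8)
Q1: Jan-Mar, Q2: Apr-Jun, Q3: Jul-Sep, Q4: Oct-Dec

Q3


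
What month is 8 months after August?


August is month 8
8 + 8 = 16; wrap: 16 - 12 = 4

April


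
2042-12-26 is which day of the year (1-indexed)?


Date: December 26, 2042
Days in months 1 through 11: 334
Plus 26 days in December

Day of year: 360


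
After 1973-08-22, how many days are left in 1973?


Day of year: 234 of 365
Remaining = 365 - 234

131 days


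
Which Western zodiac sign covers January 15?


Date: January 15
Conventional tropical zodiac dates: Capricorn from December 22 onward; Aquarius starts January 20
January 15 falls within the Capricorn range

Capricorn


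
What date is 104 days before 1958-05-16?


Start: 1958-05-16, subtract 104 days
Back 16 days from May 16 reaches April 30, 1958 -> 88 left
April 1958 has 30 days -> back to March 31, 1958 -> 58 left
March 1958 has 31 days -> back to February 28, 1958 -> 27 left
February 1958: 28 - 27 = 1 -> lands on February 1

Result: 1958-02-01


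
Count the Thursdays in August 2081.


August 2081 has 31 days
Anchor: Jan 1, 2081. With p = 2081 - 1 = 2080: (p + p//4 - p//100 + p//400) mod 7 = (2080 + 520 - 20 + 5) mod 7 = 2585 mod 7 = 2 -> Wednesday (Mon=0 ... Sun=6)
Days before August (Jan-Jul): 212; August 1 index = (2 + 212) mod 7 = 4 -> Friday
First Thursday is August 7
Thursdays: 7, 14, 21, 28

4 Thursdays


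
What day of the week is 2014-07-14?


Date: July 14, 2014
Anchor: Jan 1, 2014. With p = 2014 - 1 = 2013: (p + p//4 - p//100 + p//400) mod 7 = (2013 + 503 - 20 + 5) mod 7 = 2501 mod 7 = 2 -> Wednesday (Mon=0 ... Sun=6)
Days before July (Jan-Jun): 181; offset = 181 + 14 - 1 = 194
Weekday index = (2 + 194) mod 7 = 0

Day of the week: Monday


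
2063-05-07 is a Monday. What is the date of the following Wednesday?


Current: Monday
Target: Wednesday
Days ahead: 2

Next Wednesday: 2063-05-09


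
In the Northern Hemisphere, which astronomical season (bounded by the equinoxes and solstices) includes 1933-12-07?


Date: December 7
Astronomical Autumn (approx.; exact equinox/solstice day varies by year): September 22 to December 20
December 7 falls within the Autumn window

Autumn


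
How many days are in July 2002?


July 2002

31 days


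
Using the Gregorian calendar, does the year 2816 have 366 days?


Gregorian leap year rule: divisible by 4, but not by 100, unless also by 400.
2816 is divisible by 4 but not 100 -> leap year

Yes


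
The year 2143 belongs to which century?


Century = (year - 1) // 100 + 1
= (2143 - 1) // 100 + 1
= 2142 // 100 + 1
= 21 + 1

22nd century


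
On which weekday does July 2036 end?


July 2036 has 31 days
Anchor: Jan 1, 2036. With p = 2036 - 1 = 2035: (p + p//4 - p//100 + p//400) mod 7 = (2035 + 508 - 20 + 5) mod 7 = 2528 mod 7 = 1 -> Tuesday (Mon=0 ... Sun=6)
Days before July (Jan-Jun): 182; July 1 index = (1 + 182) mod 7 = 1 -> Tuesday
Last day offset: 31 - 1 = 30 days
Weekday index = (1 + 30) mod 7 = 3

Thursday, July 31


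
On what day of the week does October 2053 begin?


Target: October 1, 2053
Anchor: Jan 1, 2053. With p = 2053 - 1 = 2052: (p + p//4 - p//100 + p//400) mod 7 = (2052 + 513 - 20 + 5) mod 7 = 2550 mod 7 = 2 -> Wednesday (Mon=0 ... Sun=6)
Days before October (Jan-Sep): 273 days
Weekday index = (2 + 273) mod 7 = 2

Wednesday


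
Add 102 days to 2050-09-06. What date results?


Start: 2050-09-06, add 102 days
September 2050 has 30 days: 30 - 6 = 24 days to September 30 -> 78 left
October 2050 has 31 days -> 47 left
November 2050 has 30 days -> 17 left
December 2050: 17 <= 31 -> lands on December 17

Result: 2050-12-17


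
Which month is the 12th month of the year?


Month 12 of 12

December


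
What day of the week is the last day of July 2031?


July 2031 has 31 days
Anchor: Jan 1, 2031. With p = 2031 - 1 = 2030: (p + p//4 - p//100 + p//400) mod 7 = (2030 + 507 - 20 + 5) mod 7 = 2522 mod 7 = 2 -> Wednesday (Mon=0 ... Sun=6)
Days before July (Jan-Jun): 181; July 1 index = (2 + 181) mod 7 = 1 -> Tuesday
Last day offset: 31 - 1 = 30 days
Weekday index = (1 + 30) mod 7 = 3

Thursday, July 31


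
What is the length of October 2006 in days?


October 2006

31 days


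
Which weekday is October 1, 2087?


Target: October 1, 2087
Anchor: Jan 1, 2087. With p = 2087 - 1 = 2086: (p + p//4 - p//100 + p//400) mod 7 = (2086 + 521 - 20 + 5) mod 7 = 2592 mod 7 = 2 -> Wednesday (Mon=0 ... Sun=6)
Days before October (Jan-Sep): 273 days
Weekday index = (2 + 273) mod 7 = 2

Wednesday


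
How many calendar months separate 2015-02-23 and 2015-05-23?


From February 2015 to May 2015
0 years * 12 = 0 months, plus 3 months = 3

3 months


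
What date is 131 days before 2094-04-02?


Start: 2094-04-02, subtract 131 days
Back 2 days from April 2 reaches March 31, 2094 -> 129 left
March 2094 has 31 days -> back to February 28, 2094 -> 98 left
February 2094 has 28 days -> back to January 31, 2094 -> 70 left
January 2094 has 31 days -> back to December 31, 2093 -> 39 left
December 2093 has 31 days -> back to November 30, 2093 -> 8 left
November 2093: 30 - 8 = 22 -> lands on November 22

Result: 2093-11-22


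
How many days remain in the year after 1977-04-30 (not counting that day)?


Day of year: 120 of 365
Remaining = 365 - 120

245 days


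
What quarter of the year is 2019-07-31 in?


Month: July (month 7)
Q1: Jan-Mar, Q2: Apr-Jun, Q3: Jul-Sep, Q4: Oct-Dec

Q3


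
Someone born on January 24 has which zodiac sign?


Date: January 24
Conventional tropical zodiac dates: Aquarius from January 20 onward; Pisces starts February 19
January 24 falls within the Aquarius range

Aquarius


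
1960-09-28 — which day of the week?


Date: September 28, 1960
Anchor: Jan 1, 1960. With p = 1960 - 1 = 1959: (p + p//4 - p//100 + p//400) mod 7 = (1959 + 489 - 19 + 4) mod 7 = 2433 mod 7 = 4 -> Friday (Mon=0 ... Sun=6)
Days before September (Jan-Aug): 244; offset = 244 + 28 - 1 = 271
Weekday index = (4 + 271) mod 7 = 2

Day of the week: Wednesday


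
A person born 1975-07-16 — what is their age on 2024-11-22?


Birth: 1975-07-16
Reference: 2024-11-22
Year difference: 2024 - 1975 = 49

49 years old


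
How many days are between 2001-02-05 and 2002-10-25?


From 2001-02-05 to 2002-10-25
2001-02-05: days before February = 31; day of year = 31 + 5 = 36
2002-10-25: days before October = 31 + 28 + 31 + 30 + 31 + 30 + 31 + 31 + 30 = 273 (2002 is not a leap year); day of year = 273 + 25 = 298
Rest of 2001: 365 - 36 = 329
Total = 329 + 298 = 627

627 days


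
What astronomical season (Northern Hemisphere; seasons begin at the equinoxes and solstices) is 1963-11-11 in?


Date: November 11
Astronomical Autumn (approx.; exact equinox/solstice day varies by year): September 22 to December 20
November 11 falls within the Autumn window

Autumn


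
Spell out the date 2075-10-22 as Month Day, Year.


ISO 2075-10-22 parses as year=2075, month=10, day=22
Month 10 -> October

October 22, 2075


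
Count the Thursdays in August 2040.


August 2040 has 31 days
Anchor: Jan 1, 2040. With p = 2040 - 1 = 2039: (p + p//4 - p//100 + p//400) mod 7 = (2039 + 509 - 20 + 5) mod 7 = 2533 mod 7 = 6 -> Sunday (Mon=0 ... Sun=6)
Days before August (Jan-Jul): 213; August 1 index = (6 + 213) mod 7 = 2 -> Wednesday
First Thursday is August 2
Thursdays: 2, 9, 16, 23, 30

5 Thursdays


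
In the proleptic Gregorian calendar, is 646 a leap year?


Gregorian leap year rule: divisible by 4, but not by 100, unless also by 400.
646 is not divisible by 4 -> not a leap year

No


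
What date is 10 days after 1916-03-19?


Start: 1916-03-19, add 10 days
March 1916 has 31 days; 19 + 10 = 29 stays within March

Result: 1916-03-29


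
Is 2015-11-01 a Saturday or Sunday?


Anchor: Jan 1, 2015. With p = 2015 - 1 = 2014: (p + p//4 - p//100 + p//400) mod 7 = (2014 + 503 - 20 + 5) mod 7 = 2502 mod 7 = 3 -> Thursday (Mon=0 ... Sun=6)
Day of year: 305; offset = 304
Weekday index = (3 + 304) mod 7 = 6 -> Sunday
Weekend days: Saturday, Sunday

Yes


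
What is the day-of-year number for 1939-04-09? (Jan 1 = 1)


Date: April 9, 1939
Days in months 1 through 3: 90
Plus 9 days in April

Day of year: 99


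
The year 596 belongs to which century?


Century = (year - 1) // 100 + 1
= (596 - 1) // 100 + 1
= 595 // 100 + 1
= 5 + 1

6th century


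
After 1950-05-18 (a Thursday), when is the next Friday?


Current: Thursday
Target: Friday
Days ahead: 1

Next Friday: 1950-05-19


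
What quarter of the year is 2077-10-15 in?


Month: October (month 10)
Q1: Jan-Mar, Q2: Apr-Jun, Q3: Jul-Sep, Q4: Oct-Dec

Q4


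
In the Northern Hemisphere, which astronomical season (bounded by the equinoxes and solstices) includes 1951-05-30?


Date: May 30
Astronomical Spring (approx.; exact equinox/solstice day varies by year): March 20 to June 20
May 30 falls within the Spring window

Spring


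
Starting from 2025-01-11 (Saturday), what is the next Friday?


Current: Saturday
Target: Friday
Days ahead: 6

Next Friday: 2025-01-17


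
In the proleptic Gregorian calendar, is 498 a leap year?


Gregorian leap year rule: divisible by 4, but not by 100, unless also by 400.
498 is not divisible by 4 -> not a leap year

No


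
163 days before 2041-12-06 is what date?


Start: 2041-12-06, subtract 163 days
Back 6 days from December 6 reaches November 30, 2041 -> 157 left
November 2041 has 30 days -> back to October 31, 2041 -> 127 left
October 2041 has 31 days -> back to September 30, 2041 -> 96 left
September 2041 has 30 days -> back to August 31, 2041 -> 66 left
August 2041 has 31 days -> back to July 31, 2041 -> 35 left
July 2041 has 31 days -> back to June 30, 2041 -> 4 left
June 2041: 30 - 4 = 26 -> lands on June 26

Result: 2041-06-26


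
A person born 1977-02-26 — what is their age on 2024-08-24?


Birth: 1977-02-26
Reference: 2024-08-24
Year difference: 2024 - 1977 = 47

47 years old


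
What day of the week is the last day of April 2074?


April 2074 has 30 days
Anchor: Jan 1, 2074. With p = 2074 - 1 = 2073: (p + p//4 - p//100 + p//400) mod 7 = (2073 + 518 - 20 + 5) mod 7 = 2576 mod 7 = 0 -> Monday (Mon=0 ... Sun=6)
Days before April (Jan-Mar): 90; April 1 index = (0 + 90) mod 7 = 6 -> Sunday
Last day offset: 30 - 1 = 29 days
Weekday index = (6 + 29) mod 7 = 0

Monday, April 30


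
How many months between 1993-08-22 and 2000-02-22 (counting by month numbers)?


From August 1993 to February 2000
7 years * 12 = 84 months, minus 6 months = 78

78 months


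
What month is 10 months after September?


September is month 9
9 + 10 = 19; wrap: 19 - 12 = 7

July


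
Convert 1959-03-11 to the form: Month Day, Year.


ISO 1959-03-11 parses as year=1959, month=03, day=11
Month 3 -> March

March 11, 1959


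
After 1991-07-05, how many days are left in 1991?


Day of year: 186 of 365
Remaining = 365 - 186

179 days


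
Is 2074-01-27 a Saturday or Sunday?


Anchor: Jan 1, 2074. With p = 2074 - 1 = 2073: (p + p//4 - p//100 + p//400) mod 7 = (2073 + 518 - 20 + 5) mod 7 = 2576 mod 7 = 0 -> Monday (Mon=0 ... Sun=6)
Day of year: 27; offset = 26
Weekday index = (0 + 26) mod 7 = 5 -> Saturday
Weekend days: Saturday, Sunday

Yes


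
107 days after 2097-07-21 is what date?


Start: 2097-07-21, add 107 days
July 2097 has 31 days: 31 - 21 = 10 days to July 31 -> 97 left
August 2097 has 31 days -> 66 left
September 2097 has 30 days -> 36 left
October 2097 has 31 days -> 5 left
November 2097: 5 <= 30 -> lands on November 5

Result: 2097-11-05


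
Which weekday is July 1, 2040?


Target: July 1, 2040
Anchor: Jan 1, 2040. With p = 2040 - 1 = 2039: (p + p//4 - p//100 + p//400) mod 7 = (2039 + 509 - 20 + 5) mod 7 = 2533 mod 7 = 6 -> Sunday (Mon=0 ... Sun=6)
Days before July (Jan-Jun): 182 days
Weekday index = (6 + 182) mod 7 = 6

Sunday


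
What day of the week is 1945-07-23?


Date: July 23, 1945
Anchor: Jan 1, 1945. With p = 1945 - 1 = 1944: (p + p//4 - p//100 + p//400) mod 7 = (1944 + 486 - 19 + 4) mod 7 = 2415 mod 7 = 0 -> Monday (Mon=0 ... Sun=6)
Days before July (Jan-Jun): 181; offset = 181 + 23 - 1 = 203
Weekday index = (0 + 203) mod 7 = 0

Day of the week: Monday


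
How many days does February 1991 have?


February 1991 (leap year: no)

28 days


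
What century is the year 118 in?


Century = (year - 1) // 100 + 1
= (118 - 1) // 100 + 1
= 117 // 100 + 1
= 1 + 1

2nd century


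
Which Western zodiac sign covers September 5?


Date: September 5
Conventional tropical zodiac dates: Virgo from August 23 onward; Libra starts September 23
September 5 falls within the Virgo range

Virgo


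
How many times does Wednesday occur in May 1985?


May 1985 has 31 days
Anchor: Jan 1, 1985. With p = 1985 - 1 = 1984: (p + p//4 - p//100 + p//400) mod 7 = (1984 + 496 - 19 + 4) mod 7 = 2465 mod 7 = 1 -> Tuesday (Mon=0 ... Sun=6)
Days before May (Jan-Apr): 120; May 1 index = (1 + 120) mod 7 = 2 -> Wednesday
First Wednesday is May 1
Wednesdays: 1, 8, 15, 22, 29

5 Wednesdays


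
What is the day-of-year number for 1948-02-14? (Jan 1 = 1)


Date: February 14, 1948
Days in months 1 through 1: 31
Plus 14 days in February

Day of year: 45


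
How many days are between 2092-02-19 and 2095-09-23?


From 2092-02-19 to 2095-09-23
2092-02-19: days before February = 31; day of year = 31 + 19 = 50
2095-09-23: days before September = 31 + 28 + 31 + 30 + 31 + 30 + 31 + 31 = 243 (2095 is not a leap year); day of year = 243 + 23 = 266
Rest of 2092: 366 - 50 = 316
Full years 2093 (365), 2094 (365): 730
Total = 316 + 730 + 266 = 1312

1312 days


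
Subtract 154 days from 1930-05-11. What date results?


Start: 1930-05-11, subtract 154 days
Back 11 days from May 11 reaches April 30, 1930 -> 143 left
April 1930 has 30 days -> back to March 31, 1930 -> 113 left
March 1930 has 31 days -> back to February 28, 1930 -> 82 left
February 1930 has 28 days -> back to January 31, 1930 -> 54 left
January 1930 has 31 days -> back to December 31, 1929 -> 23 left
December 1929: 31 - 23 = 8 -> lands on December 8

Result: 1929-12-08


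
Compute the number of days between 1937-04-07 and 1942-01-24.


From 1937-04-07 to 1942-01-24
1937-04-07: days before April = 31 + 28 + 31 = 90 (1937 is not a leap year); day of year = 90 + 7 = 97
1942-01-24: day of year = 24
Rest of 1937: 365 - 97 = 268
Full years 1938 (365), 1939 (365), 1940 (366), 1941 (365): 1461
Total = 268 + 1461 + 24 = 1753

1753 days


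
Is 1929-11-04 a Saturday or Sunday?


Anchor: Jan 1, 1929. With p = 1929 - 1 = 1928: (p + p//4 - p//100 + p//400) mod 7 = (1928 + 482 - 19 + 4) mod 7 = 2395 mod 7 = 1 -> Tuesday (Mon=0 ... Sun=6)
Day of year: 308; offset = 307
Weekday index = (1 + 307) mod 7 = 0 -> Monday
Weekend days: Saturday, Sunday

No


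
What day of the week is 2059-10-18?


Date: October 18, 2059
Anchor: Jan 1, 2059. With p = 2059 - 1 = 2058: (p + p//4 - p//100 + p//400) mod 7 = (2058 + 514 - 20 + 5) mod 7 = 2557 mod 7 = 2 -> Wednesday (Mon=0 ... Sun=6)
Days before October (Jan-Sep): 273; offset = 273 + 18 - 1 = 290
Weekday index = (2 + 290) mod 7 = 5

Day of the week: Saturday


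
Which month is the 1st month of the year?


Month 1 of 12

January


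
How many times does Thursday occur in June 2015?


June 2015 has 30 days
Anchor: Jan 1, 2015. With p = 2015 - 1 = 2014: (p + p//4 - p//100 + p//400) mod 7 = (2014 + 503 - 20 + 5) mod 7 = 2502 mod 7 = 3 -> Thursday (Mon=0 ... Sun=6)
Days before June (Jan-May): 151; June 1 index = (3 + 151) mod 7 = 0 -> Monday
First Thursday is June 4
Thursdays: 4, 11, 18, 25

4 Thursdays


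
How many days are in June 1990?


June 1990

30 days


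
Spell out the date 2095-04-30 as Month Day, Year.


ISO 2095-04-30 parses as year=2095, month=04, day=30
Month 4 -> April

April 30, 2095


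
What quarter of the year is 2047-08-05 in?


Month: August (month 8)
Q1: Jan-Mar, Q2: Apr-Jun, Q3: Jul-Sep, Q4: Oct-Dec

Q3


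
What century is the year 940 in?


Century = (year - 1) // 100 + 1
= (940 - 1) // 100 + 1
= 939 // 100 + 1
= 9 + 1

10th century


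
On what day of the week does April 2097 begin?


Target: April 1, 2097
Anchor: Jan 1, 2097. With p = 2097 - 1 = 2096: (p + p//4 - p//100 + p//400) mod 7 = (2096 + 524 - 20 + 5) mod 7 = 2605 mod 7 = 1 -> Tuesday (Mon=0 ... Sun=6)
Days before April (Jan-Mar): 90 days
Weekday index = (1 + 90) mod 7 = 0

Monday


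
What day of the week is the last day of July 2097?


July 2097 has 31 days
Anchor: Jan 1, 2097. With p = 2097 - 1 = 2096: (p + p//4 - p//100 + p//400) mod 7 = (2096 + 524 - 20 + 5) mod 7 = 2605 mod 7 = 1 -> Tuesday (Mon=0 ... Sun=6)
Days before July (Jan-Jun): 181; July 1 index = (1 + 181) mod 7 = 0 -> Monday
Last day offset: 31 - 1 = 30 days
Weekday index = (0 + 30) mod 7 = 2

Wednesday, July 31


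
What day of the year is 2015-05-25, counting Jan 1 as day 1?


Date: May 25, 2015
Days in months 1 through 4: 120
Plus 25 days in May

Day of year: 145


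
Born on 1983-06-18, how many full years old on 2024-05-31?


Birth: 1983-06-18
Reference: 2024-05-31
Year difference: 2024 - 1983 = 41
Birthday not yet reached in 2024, subtract 1

40 years old


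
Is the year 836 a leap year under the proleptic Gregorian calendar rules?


Gregorian leap year rule: divisible by 4, but not by 100, unless also by 400.
836 is divisible by 4 but not 100 -> leap year

Yes


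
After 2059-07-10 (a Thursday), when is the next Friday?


Current: Thursday
Target: Friday
Days ahead: 1

Next Friday: 2059-07-11


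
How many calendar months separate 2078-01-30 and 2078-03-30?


From January 2078 to March 2078
0 years * 12 = 0 months, plus 2 months = 2

2 months


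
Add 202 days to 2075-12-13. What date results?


Start: 2075-12-13, add 202 days
December 2075 has 31 days: 31 - 13 = 18 days to December 31 -> 184 left
January 2076 has 31 days -> 153 left
February 2076 has 29 days -> 124 left
March 2076 has 31 days -> 93 left
April 2076 has 30 days -> 63 left
May 2076 has 31 days -> 32 left
June 2076 has 30 days -> 2 left
July 2076: 2 <= 31 -> lands on July 2

Result: 2076-07-02


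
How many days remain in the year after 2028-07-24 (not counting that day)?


Day of year: 206 of 366
Remaining = 366 - 206

160 days


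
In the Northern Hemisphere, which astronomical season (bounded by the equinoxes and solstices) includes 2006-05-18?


Date: May 18
Astronomical Spring (approx.; exact equinox/solstice day varies by year): March 20 to June 20
May 18 falls within the Spring window

Spring


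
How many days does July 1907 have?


July 1907

31 days


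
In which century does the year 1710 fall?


Century = (year - 1) // 100 + 1
= (1710 - 1) // 100 + 1
= 1709 // 100 + 1
= 17 + 1

18th century


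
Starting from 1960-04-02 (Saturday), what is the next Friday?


Current: Saturday
Target: Friday
Days ahead: 6

Next Friday: 1960-04-08


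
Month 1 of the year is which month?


Month 1 of 12

January


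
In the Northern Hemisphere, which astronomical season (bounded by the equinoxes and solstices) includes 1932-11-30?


Date: November 30
Astronomical Autumn (approx.; exact equinox/solstice day varies by year): September 22 to December 20
November 30 falls within the Autumn window

Autumn


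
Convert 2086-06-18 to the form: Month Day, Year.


ISO 2086-06-18 parses as year=2086, month=06, day=18
Month 6 -> June

June 18, 2086


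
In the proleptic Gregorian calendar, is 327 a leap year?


Gregorian leap year rule: divisible by 4, but not by 100, unless also by 400.
327 is not divisible by 4 -> not a leap year

No


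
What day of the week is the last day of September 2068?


September 2068 has 30 days
Anchor: Jan 1, 2068. With p = 2068 - 1 = 2067: (p + p//4 - p//100 + p//400) mod 7 = (2067 + 516 - 20 + 5) mod 7 = 2568 mod 7 = 6 -> Sunday (Mon=0 ... Sun=6)
Days before September (Jan-Aug): 244; September 1 index = (6 + 244) mod 7 = 5 -> Saturday
Last day offset: 30 - 1 = 29 days
Weekday index = (5 + 29) mod 7 = 6

Sunday, September 30


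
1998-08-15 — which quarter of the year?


Month: August (month 8)
Q1: Jan-Mar, Q2: Apr-Jun, Q3: Jul-Sep, Q4: Oct-Dec

Q3


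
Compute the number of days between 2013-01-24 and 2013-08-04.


From 2013-01-24 to 2013-08-04
2013-01-24: day of year = 24
2013-08-04: days before August = 31 + 28 + 31 + 30 + 31 + 30 + 31 = 212 (2013 is not a leap year); day of year = 212 + 4 = 216
Same year: 216 - 24 = 192

192 days


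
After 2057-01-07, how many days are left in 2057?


Day of year: 7 of 365
Remaining = 365 - 7

358 days


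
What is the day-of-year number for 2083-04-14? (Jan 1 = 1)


Date: April 14, 2083
Days in months 1 through 3: 90
Plus 14 days in April

Day of year: 104


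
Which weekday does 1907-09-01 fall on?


Date: September 1, 1907
Anchor: Jan 1, 1907. With p = 1907 - 1 = 1906: (p + p//4 - p//100 + p//400) mod 7 = (1906 + 476 - 19 + 4) mod 7 = 2367 mod 7 = 1 -> Tuesday (Mon=0 ... Sun=6)
Days before September (Jan-Aug): 243; offset = 243 + 1 - 1 = 243
Weekday index = (1 + 243) mod 7 = 6

Day of the week: Sunday


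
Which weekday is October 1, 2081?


Target: October 1, 2081
Anchor: Jan 1, 2081. With p = 2081 - 1 = 2080: (p + p//4 - p//100 + p//400) mod 7 = (2080 + 520 - 20 + 5) mod 7 = 2585 mod 7 = 2 -> Wednesday (Mon=0 ... Sun=6)
Days before October (Jan-Sep): 273 days
Weekday index = (2 + 273) mod 7 = 2

Wednesday


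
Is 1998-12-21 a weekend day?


Anchor: Jan 1, 1998. With p = 1998 - 1 = 1997: (p + p//4 - p//100 + p//400) mod 7 = (1997 + 499 - 19 + 4) mod 7 = 2481 mod 7 = 3 -> Thursday (Mon=0 ... Sun=6)
Day of year: 355; offset = 354
Weekday index = (3 + 354) mod 7 = 0 -> Monday
Weekend days: Saturday, Sunday

No


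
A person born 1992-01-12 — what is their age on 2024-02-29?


Birth: 1992-01-12
Reference: 2024-02-29
Year difference: 2024 - 1992 = 32

32 years old


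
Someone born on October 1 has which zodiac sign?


Date: October 1
Conventional tropical zodiac dates: Libra from September 23 onward; Scorpio starts October 23
October 1 falls within the Libra range

Libra


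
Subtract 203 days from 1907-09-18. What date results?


Start: 1907-09-18, subtract 203 days
Back 18 days from September 18 reaches August 31, 1907 -> 185 left
August 1907 has 31 days -> back to July 31, 1907 -> 154 left
July 1907 has 31 days -> back to June 30, 1907 -> 123 left
June 1907 has 30 days -> back to May 31, 1907 -> 93 left
May 1907 has 31 days -> back to April 30, 1907 -> 62 left
April 1907 has 30 days -> back to March 31, 1907 -> 32 left
March 1907 has 31 days -> back to February 28, 1907 -> 1 left
February 1907: 28 - 1 = 27 -> lands on February 27

Result: 1907-02-27


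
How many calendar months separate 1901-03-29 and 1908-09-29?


From March 1901 to September 1908
7 years * 12 = 84 months, plus 6 months = 90

90 months


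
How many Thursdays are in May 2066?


May 2066 has 31 days
Anchor: Jan 1, 2066. With p = 2066 - 1 = 2065: (p + p//4 - p//100 + p//400) mod 7 = (2065 + 516 - 20 + 5) mod 7 = 2566 mod 7 = 4 -> Friday (Mon=0 ... Sun=6)
Days before May (Jan-Apr): 120; May 1 index = (4 + 120) mod 7 = 5 -> Saturday
First Thursday is May 6
Thursdays: 6, 13, 20, 27

4 Thursdays


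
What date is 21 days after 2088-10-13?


Start: 2088-10-13, add 21 days
October 2088 has 31 days: 31 - 13 = 18 days to October 31 -> 3 left
November 2088: 3 <= 30 -> lands on November 3

Result: 2088-11-03


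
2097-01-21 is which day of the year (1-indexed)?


Date: January 21, 2097
No months before January
Plus 21 days in January

Day of year: 21
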